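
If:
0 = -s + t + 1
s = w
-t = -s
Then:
No Solution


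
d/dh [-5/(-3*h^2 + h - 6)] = 5*(1 - 6*h)/(3*h^2 - h + 6)^2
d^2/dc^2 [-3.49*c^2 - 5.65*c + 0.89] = -6.98000000000000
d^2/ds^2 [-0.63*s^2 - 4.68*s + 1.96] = -1.26000000000000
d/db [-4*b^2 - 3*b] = -8*b - 3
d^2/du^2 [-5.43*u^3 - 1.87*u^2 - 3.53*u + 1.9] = -32.58*u - 3.74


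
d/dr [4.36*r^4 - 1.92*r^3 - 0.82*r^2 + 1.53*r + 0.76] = 17.44*r^3 - 5.76*r^2 - 1.64*r + 1.53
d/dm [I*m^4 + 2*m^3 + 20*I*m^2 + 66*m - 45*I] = 4*I*m^3 + 6*m^2 + 40*I*m + 66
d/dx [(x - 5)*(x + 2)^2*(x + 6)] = 4*x^3 + 15*x^2 - 44*x - 116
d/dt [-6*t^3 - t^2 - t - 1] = -18*t^2 - 2*t - 1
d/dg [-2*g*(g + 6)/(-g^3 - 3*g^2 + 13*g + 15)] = 2*(-g*(g + 6)*(3*g^2 + 6*g - 13) + 2*(g + 3)*(g^3 + 3*g^2 - 13*g - 15))/(g^3 + 3*g^2 - 13*g - 15)^2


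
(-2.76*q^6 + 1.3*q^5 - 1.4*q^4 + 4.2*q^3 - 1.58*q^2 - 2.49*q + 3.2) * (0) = 0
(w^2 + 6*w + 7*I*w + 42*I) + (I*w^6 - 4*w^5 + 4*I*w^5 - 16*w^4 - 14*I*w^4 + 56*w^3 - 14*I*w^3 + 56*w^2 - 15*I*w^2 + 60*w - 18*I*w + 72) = I*w^6 - 4*w^5 + 4*I*w^5 - 16*w^4 - 14*I*w^4 + 56*w^3 - 14*I*w^3 + 57*w^2 - 15*I*w^2 + 66*w - 11*I*w + 72 + 42*I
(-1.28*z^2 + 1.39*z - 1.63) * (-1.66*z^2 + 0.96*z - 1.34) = 2.1248*z^4 - 3.5362*z^3 + 5.7554*z^2 - 3.4274*z + 2.1842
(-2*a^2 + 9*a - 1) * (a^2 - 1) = -2*a^4 + 9*a^3 + a^2 - 9*a + 1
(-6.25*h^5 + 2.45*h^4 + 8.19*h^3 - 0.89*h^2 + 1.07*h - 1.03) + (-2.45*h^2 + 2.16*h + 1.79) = -6.25*h^5 + 2.45*h^4 + 8.19*h^3 - 3.34*h^2 + 3.23*h + 0.76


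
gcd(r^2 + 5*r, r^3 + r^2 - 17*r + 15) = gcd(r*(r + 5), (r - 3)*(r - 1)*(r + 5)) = r + 5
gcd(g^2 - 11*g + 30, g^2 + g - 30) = g - 5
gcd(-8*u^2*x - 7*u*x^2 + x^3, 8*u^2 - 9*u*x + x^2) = -8*u + x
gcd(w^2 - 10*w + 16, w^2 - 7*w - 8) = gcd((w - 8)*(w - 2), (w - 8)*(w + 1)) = w - 8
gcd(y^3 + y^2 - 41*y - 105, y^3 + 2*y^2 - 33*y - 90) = y^2 + 8*y + 15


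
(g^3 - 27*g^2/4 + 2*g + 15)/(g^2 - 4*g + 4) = (4*g^2 - 19*g - 30)/(4*(g - 2))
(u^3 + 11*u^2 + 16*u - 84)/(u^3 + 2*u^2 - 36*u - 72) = (u^2 + 5*u - 14)/(u^2 - 4*u - 12)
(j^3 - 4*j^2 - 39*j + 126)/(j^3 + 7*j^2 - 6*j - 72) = (j - 7)/(j + 4)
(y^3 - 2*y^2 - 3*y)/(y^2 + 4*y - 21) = y*(y + 1)/(y + 7)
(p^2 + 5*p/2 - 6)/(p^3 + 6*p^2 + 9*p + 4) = (p - 3/2)/(p^2 + 2*p + 1)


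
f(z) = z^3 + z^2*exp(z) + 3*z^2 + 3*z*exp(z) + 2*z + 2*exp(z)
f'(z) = z^2*exp(z) + 3*z^2 + 5*z*exp(z) + 6*z + 5*exp(z) + 2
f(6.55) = 45560.78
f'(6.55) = 56565.80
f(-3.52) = -13.37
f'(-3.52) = 18.04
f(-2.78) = -3.77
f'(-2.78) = 8.43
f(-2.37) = -1.15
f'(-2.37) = 4.52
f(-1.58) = 0.33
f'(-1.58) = -0.07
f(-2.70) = -3.13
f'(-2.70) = 7.59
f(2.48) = 224.83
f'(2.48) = 316.55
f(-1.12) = 0.08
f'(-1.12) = -0.74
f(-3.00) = -5.90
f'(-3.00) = 10.95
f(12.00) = 29623556.04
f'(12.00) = 34016257.41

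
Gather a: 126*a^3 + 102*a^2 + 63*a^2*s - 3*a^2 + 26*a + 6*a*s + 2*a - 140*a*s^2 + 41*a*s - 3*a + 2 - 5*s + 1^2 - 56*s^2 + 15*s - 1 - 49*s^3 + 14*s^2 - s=126*a^3 + a^2*(63*s + 99) + a*(-140*s^2 + 47*s + 25) - 49*s^3 - 42*s^2 + 9*s + 2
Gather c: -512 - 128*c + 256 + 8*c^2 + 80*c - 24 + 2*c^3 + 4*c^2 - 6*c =2*c^3 + 12*c^2 - 54*c - 280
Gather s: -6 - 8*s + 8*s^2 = 8*s^2 - 8*s - 6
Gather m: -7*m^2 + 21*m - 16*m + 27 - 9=-7*m^2 + 5*m + 18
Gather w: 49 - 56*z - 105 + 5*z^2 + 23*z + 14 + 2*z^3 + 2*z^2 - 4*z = 2*z^3 + 7*z^2 - 37*z - 42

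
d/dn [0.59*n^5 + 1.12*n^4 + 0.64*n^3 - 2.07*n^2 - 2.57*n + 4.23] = 2.95*n^4 + 4.48*n^3 + 1.92*n^2 - 4.14*n - 2.57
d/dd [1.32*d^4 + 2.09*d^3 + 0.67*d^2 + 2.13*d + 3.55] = 5.28*d^3 + 6.27*d^2 + 1.34*d + 2.13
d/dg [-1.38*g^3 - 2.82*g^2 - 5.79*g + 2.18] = -4.14*g^2 - 5.64*g - 5.79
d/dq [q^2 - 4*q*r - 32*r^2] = 2*q - 4*r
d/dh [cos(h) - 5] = -sin(h)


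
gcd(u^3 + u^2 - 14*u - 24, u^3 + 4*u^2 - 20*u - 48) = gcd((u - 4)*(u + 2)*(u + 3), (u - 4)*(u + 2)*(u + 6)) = u^2 - 2*u - 8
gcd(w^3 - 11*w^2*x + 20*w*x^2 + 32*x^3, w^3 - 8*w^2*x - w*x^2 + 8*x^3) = -w^2 + 7*w*x + 8*x^2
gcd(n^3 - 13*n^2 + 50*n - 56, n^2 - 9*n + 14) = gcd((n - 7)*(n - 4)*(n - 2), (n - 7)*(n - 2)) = n^2 - 9*n + 14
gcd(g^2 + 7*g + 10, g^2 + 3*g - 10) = g + 5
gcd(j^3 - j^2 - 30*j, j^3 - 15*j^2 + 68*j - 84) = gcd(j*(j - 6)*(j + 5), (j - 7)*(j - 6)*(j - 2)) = j - 6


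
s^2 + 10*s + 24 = (s + 4)*(s + 6)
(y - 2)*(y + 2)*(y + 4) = y^3 + 4*y^2 - 4*y - 16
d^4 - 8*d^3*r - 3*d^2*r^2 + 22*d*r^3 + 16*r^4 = (d - 8*r)*(d - 2*r)*(d + r)^2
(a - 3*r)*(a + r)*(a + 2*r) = a^3 - 7*a*r^2 - 6*r^3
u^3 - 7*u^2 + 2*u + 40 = (u - 5)*(u - 4)*(u + 2)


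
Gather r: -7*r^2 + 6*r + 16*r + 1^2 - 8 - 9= -7*r^2 + 22*r - 16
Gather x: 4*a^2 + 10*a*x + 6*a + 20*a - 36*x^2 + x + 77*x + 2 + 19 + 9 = 4*a^2 + 26*a - 36*x^2 + x*(10*a + 78) + 30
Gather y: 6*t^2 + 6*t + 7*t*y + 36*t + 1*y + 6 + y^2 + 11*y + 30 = 6*t^2 + 42*t + y^2 + y*(7*t + 12) + 36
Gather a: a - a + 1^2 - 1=0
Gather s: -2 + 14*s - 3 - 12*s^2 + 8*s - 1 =-12*s^2 + 22*s - 6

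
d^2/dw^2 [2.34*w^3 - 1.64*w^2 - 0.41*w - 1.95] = 14.04*w - 3.28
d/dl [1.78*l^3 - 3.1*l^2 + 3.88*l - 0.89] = 5.34*l^2 - 6.2*l + 3.88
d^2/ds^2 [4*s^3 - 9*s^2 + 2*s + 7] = 24*s - 18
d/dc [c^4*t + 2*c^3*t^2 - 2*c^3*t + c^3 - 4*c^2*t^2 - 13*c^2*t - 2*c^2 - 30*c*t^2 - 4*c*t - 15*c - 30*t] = 4*c^3*t + 6*c^2*t^2 - 6*c^2*t + 3*c^2 - 8*c*t^2 - 26*c*t - 4*c - 30*t^2 - 4*t - 15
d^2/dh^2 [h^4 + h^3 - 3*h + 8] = 6*h*(2*h + 1)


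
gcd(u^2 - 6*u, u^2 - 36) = u - 6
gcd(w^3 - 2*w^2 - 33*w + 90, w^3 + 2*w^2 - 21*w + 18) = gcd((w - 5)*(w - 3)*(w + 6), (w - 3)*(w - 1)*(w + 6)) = w^2 + 3*w - 18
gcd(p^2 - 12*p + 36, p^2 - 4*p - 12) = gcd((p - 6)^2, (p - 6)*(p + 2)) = p - 6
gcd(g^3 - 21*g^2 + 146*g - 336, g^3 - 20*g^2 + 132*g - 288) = g^2 - 14*g + 48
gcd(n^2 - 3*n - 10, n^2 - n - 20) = n - 5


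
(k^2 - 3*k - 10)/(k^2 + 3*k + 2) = (k - 5)/(k + 1)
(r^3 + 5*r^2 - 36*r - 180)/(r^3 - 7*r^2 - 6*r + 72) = (r^2 + 11*r + 30)/(r^2 - r - 12)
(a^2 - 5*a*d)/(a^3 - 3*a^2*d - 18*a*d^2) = (-a + 5*d)/(-a^2 + 3*a*d + 18*d^2)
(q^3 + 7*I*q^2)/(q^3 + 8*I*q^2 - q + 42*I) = q^2/(q^2 + I*q + 6)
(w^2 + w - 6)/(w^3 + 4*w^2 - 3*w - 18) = 1/(w + 3)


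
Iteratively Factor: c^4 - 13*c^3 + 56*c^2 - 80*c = (c - 4)*(c^3 - 9*c^2 + 20*c) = c*(c - 4)*(c^2 - 9*c + 20) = c*(c - 4)^2*(c - 5)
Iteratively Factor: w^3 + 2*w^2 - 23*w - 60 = (w - 5)*(w^2 + 7*w + 12) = (w - 5)*(w + 3)*(w + 4)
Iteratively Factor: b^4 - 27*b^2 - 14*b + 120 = (b - 2)*(b^3 + 2*b^2 - 23*b - 60) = (b - 2)*(b + 3)*(b^2 - b - 20) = (b - 2)*(b + 3)*(b + 4)*(b - 5)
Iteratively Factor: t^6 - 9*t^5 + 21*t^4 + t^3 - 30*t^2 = (t + 1)*(t^5 - 10*t^4 + 31*t^3 - 30*t^2) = (t - 5)*(t + 1)*(t^4 - 5*t^3 + 6*t^2) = t*(t - 5)*(t + 1)*(t^3 - 5*t^2 + 6*t) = t*(t - 5)*(t - 3)*(t + 1)*(t^2 - 2*t) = t*(t - 5)*(t - 3)*(t - 2)*(t + 1)*(t)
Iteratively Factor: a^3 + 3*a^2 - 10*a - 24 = (a + 2)*(a^2 + a - 12) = (a + 2)*(a + 4)*(a - 3)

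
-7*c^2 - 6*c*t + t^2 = (-7*c + t)*(c + t)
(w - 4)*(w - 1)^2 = w^3 - 6*w^2 + 9*w - 4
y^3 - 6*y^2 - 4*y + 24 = (y - 6)*(y - 2)*(y + 2)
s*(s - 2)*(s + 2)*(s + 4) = s^4 + 4*s^3 - 4*s^2 - 16*s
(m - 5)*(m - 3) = m^2 - 8*m + 15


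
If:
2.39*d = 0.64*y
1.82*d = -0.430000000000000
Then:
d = -0.24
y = -0.88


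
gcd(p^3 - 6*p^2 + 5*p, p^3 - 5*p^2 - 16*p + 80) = p - 5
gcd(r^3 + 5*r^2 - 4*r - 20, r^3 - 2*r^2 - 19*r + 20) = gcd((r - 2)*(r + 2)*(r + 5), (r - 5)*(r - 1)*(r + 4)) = 1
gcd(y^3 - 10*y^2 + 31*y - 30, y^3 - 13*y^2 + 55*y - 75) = y^2 - 8*y + 15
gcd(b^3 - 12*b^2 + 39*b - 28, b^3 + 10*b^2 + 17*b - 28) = b - 1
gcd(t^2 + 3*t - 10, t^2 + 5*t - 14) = t - 2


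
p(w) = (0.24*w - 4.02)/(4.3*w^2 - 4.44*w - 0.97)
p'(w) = (4.44 - 8.6*w)*(0.24*w - 4.02)/(4.3*w^2 - 4.44*w - 0.97)^2 + 0.24/(4.3*w^2 - 4.44*w - 0.97)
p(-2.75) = -0.11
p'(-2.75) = -0.06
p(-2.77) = -0.11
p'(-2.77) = -0.06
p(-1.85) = -0.20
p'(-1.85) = -0.18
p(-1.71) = -0.23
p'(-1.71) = -0.22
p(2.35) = -0.28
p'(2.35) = 0.38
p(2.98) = -0.14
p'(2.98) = 0.13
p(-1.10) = -0.47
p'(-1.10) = -0.69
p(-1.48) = -0.29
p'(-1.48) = -0.32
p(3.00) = -0.14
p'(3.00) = 0.13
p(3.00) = -0.14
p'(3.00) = 0.13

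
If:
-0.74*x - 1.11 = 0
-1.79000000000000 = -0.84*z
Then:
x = -1.50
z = 2.13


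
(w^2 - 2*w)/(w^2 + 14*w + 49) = w*(w - 2)/(w^2 + 14*w + 49)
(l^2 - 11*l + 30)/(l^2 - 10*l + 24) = (l - 5)/(l - 4)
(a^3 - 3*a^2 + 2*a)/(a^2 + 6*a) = (a^2 - 3*a + 2)/(a + 6)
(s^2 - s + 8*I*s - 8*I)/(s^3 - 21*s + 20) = (s + 8*I)/(s^2 + s - 20)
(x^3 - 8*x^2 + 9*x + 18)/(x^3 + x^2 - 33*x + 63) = (x^2 - 5*x - 6)/(x^2 + 4*x - 21)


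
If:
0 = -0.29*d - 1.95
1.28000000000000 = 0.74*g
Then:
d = -6.72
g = 1.73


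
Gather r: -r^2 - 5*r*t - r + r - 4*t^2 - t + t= -r^2 - 5*r*t - 4*t^2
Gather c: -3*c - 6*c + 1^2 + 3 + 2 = 6 - 9*c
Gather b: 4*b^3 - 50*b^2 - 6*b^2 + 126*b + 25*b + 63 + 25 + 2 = 4*b^3 - 56*b^2 + 151*b + 90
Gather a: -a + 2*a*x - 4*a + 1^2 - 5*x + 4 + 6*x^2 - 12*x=a*(2*x - 5) + 6*x^2 - 17*x + 5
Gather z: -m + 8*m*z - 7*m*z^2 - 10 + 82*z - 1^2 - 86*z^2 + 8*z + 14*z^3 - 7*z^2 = -m + 14*z^3 + z^2*(-7*m - 93) + z*(8*m + 90) - 11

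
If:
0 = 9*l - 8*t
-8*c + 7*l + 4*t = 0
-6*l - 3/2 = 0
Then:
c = -23/64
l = -1/4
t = -9/32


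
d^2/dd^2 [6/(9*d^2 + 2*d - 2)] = 12*(-81*d^2 - 18*d + 4*(9*d + 1)^2 + 18)/(9*d^2 + 2*d - 2)^3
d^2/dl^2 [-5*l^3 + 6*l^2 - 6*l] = 12 - 30*l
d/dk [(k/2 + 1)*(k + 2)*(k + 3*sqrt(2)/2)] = (k/2 + 1)*(3*k + 2 + 3*sqrt(2))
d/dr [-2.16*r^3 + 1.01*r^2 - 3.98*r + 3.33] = -6.48*r^2 + 2.02*r - 3.98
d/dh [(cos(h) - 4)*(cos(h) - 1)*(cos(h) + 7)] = (-3*cos(h)^2 - 4*cos(h) + 31)*sin(h)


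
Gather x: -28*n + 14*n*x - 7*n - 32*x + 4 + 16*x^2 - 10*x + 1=-35*n + 16*x^2 + x*(14*n - 42) + 5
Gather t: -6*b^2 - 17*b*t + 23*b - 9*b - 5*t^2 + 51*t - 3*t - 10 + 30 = -6*b^2 + 14*b - 5*t^2 + t*(48 - 17*b) + 20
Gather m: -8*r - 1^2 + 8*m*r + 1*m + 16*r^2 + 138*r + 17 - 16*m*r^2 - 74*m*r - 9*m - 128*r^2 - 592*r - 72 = m*(-16*r^2 - 66*r - 8) - 112*r^2 - 462*r - 56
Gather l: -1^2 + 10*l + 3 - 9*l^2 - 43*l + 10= -9*l^2 - 33*l + 12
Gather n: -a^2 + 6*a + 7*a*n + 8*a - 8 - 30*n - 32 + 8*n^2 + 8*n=-a^2 + 14*a + 8*n^2 + n*(7*a - 22) - 40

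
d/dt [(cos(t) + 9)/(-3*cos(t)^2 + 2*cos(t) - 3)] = 3*(sin(t)^2 - 18*cos(t) + 6)*sin(t)/(3*sin(t)^2 + 2*cos(t) - 6)^2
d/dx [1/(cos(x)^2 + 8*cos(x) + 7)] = 2*(cos(x) + 4)*sin(x)/(cos(x)^2 + 8*cos(x) + 7)^2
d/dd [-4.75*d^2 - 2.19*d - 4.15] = -9.5*d - 2.19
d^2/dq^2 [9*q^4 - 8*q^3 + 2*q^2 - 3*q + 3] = 108*q^2 - 48*q + 4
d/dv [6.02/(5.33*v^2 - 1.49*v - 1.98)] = (8.9698 - 64.1732*v)/(-5.33*v^2 + 1.49*v + 1.98)^2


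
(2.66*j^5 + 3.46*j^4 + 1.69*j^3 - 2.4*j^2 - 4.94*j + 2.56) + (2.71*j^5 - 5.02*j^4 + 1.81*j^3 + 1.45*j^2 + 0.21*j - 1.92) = 5.37*j^5 - 1.56*j^4 + 3.5*j^3 - 0.95*j^2 - 4.73*j + 0.64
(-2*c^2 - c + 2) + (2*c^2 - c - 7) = -2*c - 5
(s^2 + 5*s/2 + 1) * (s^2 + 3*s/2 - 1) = s^4 + 4*s^3 + 15*s^2/4 - s - 1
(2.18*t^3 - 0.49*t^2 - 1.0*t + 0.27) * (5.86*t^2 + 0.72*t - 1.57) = 12.7748*t^5 - 1.3018*t^4 - 9.6354*t^3 + 1.6315*t^2 + 1.7644*t - 0.4239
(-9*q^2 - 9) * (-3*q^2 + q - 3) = 27*q^4 - 9*q^3 + 54*q^2 - 9*q + 27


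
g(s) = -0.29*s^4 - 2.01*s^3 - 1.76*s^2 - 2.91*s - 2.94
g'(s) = -1.16*s^3 - 6.03*s^2 - 3.52*s - 2.91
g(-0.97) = -0.20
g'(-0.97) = -4.11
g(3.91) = -229.16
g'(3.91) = -178.20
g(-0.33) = -2.10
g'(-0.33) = -2.36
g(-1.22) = 1.00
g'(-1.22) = -5.48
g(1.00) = -9.91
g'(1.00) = -13.62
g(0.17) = -3.50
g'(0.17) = -3.69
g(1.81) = -29.00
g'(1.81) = -35.91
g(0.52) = -5.23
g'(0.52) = -6.53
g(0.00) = -2.94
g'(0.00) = -2.91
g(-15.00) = -8252.79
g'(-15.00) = 2608.14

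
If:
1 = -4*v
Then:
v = -1/4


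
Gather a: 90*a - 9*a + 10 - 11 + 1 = 81*a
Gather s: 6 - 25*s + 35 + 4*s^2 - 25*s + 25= 4*s^2 - 50*s + 66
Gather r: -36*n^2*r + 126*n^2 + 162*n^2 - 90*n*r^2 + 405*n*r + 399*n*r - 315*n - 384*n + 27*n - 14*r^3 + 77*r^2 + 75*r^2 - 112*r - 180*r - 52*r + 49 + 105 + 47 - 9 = 288*n^2 - 672*n - 14*r^3 + r^2*(152 - 90*n) + r*(-36*n^2 + 804*n - 344) + 192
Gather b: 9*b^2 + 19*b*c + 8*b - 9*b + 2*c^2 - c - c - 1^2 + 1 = 9*b^2 + b*(19*c - 1) + 2*c^2 - 2*c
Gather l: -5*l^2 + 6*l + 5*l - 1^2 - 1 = -5*l^2 + 11*l - 2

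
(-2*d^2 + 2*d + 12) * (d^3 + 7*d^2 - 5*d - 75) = -2*d^5 - 12*d^4 + 36*d^3 + 224*d^2 - 210*d - 900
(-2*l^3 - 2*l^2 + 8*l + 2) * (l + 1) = -2*l^4 - 4*l^3 + 6*l^2 + 10*l + 2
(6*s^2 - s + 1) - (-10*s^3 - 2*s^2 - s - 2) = 10*s^3 + 8*s^2 + 3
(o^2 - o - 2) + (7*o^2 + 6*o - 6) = 8*o^2 + 5*o - 8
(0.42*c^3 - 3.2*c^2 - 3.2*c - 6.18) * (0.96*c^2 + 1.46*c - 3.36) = 0.4032*c^5 - 2.4588*c^4 - 9.1552*c^3 + 0.147200000000002*c^2 + 1.7292*c + 20.7648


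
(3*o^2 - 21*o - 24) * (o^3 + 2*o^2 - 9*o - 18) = 3*o^5 - 15*o^4 - 93*o^3 + 87*o^2 + 594*o + 432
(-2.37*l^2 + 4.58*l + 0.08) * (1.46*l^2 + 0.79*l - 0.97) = -3.4602*l^4 + 4.8145*l^3 + 6.0339*l^2 - 4.3794*l - 0.0776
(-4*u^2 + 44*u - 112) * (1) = -4*u^2 + 44*u - 112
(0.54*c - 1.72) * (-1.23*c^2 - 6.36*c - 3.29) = -0.6642*c^3 - 1.3188*c^2 + 9.1626*c + 5.6588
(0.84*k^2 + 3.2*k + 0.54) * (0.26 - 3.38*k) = -2.8392*k^3 - 10.5976*k^2 - 0.9932*k + 0.1404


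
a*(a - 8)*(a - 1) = a^3 - 9*a^2 + 8*a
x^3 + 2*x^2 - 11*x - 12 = (x - 3)*(x + 1)*(x + 4)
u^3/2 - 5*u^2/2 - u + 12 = (u/2 + 1)*(u - 4)*(u - 3)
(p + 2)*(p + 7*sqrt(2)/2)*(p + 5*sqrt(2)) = p^3 + 2*p^2 + 17*sqrt(2)*p^2/2 + 17*sqrt(2)*p + 35*p + 70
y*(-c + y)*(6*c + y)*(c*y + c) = -6*c^3*y^2 - 6*c^3*y + 5*c^2*y^3 + 5*c^2*y^2 + c*y^4 + c*y^3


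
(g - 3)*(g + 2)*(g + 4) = g^3 + 3*g^2 - 10*g - 24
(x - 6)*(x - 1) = x^2 - 7*x + 6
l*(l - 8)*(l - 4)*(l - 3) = l^4 - 15*l^3 + 68*l^2 - 96*l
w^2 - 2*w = w*(w - 2)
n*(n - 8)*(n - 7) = n^3 - 15*n^2 + 56*n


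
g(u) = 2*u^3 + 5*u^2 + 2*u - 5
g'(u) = 6*u^2 + 10*u + 2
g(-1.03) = -3.94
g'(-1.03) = -1.93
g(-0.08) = -5.13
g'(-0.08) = 1.24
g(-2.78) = -14.89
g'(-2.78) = 20.57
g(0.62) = -1.36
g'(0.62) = 10.51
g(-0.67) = -4.70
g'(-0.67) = -2.01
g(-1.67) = -3.71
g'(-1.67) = 2.03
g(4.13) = 229.43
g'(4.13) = 145.64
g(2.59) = 68.47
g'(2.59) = 68.15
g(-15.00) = -5660.00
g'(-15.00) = 1202.00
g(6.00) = 619.00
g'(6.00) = 278.00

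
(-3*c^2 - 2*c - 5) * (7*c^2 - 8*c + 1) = -21*c^4 + 10*c^3 - 22*c^2 + 38*c - 5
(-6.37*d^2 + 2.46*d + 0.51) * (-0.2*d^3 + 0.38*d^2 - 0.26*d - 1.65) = 1.274*d^5 - 2.9126*d^4 + 2.489*d^3 + 10.0647*d^2 - 4.1916*d - 0.8415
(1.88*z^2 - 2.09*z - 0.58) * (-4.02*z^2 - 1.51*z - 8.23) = -7.5576*z^4 + 5.563*z^3 - 9.9849*z^2 + 18.0765*z + 4.7734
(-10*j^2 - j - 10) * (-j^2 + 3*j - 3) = 10*j^4 - 29*j^3 + 37*j^2 - 27*j + 30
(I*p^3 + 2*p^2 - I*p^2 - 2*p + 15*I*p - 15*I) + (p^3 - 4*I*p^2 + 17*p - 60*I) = p^3 + I*p^3 + 2*p^2 - 5*I*p^2 + 15*p + 15*I*p - 75*I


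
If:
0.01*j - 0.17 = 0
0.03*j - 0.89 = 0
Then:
No Solution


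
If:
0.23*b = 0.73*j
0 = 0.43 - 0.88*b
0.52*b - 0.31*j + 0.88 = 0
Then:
No Solution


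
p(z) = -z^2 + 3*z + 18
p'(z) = 3 - 2*z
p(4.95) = 8.35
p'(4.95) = -6.90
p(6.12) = -1.09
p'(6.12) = -9.24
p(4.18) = 13.07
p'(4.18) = -5.36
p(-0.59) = 15.88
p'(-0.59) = 4.18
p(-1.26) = 12.63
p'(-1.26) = 5.52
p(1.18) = 20.15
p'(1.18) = 0.64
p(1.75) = 20.19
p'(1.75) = -0.50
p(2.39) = 19.46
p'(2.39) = -1.78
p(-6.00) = -36.00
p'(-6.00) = 15.00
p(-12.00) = -162.00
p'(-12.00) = 27.00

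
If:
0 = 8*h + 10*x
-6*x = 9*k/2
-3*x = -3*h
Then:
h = 0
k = 0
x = 0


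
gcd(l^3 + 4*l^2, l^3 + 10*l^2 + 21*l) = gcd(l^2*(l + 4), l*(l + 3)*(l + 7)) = l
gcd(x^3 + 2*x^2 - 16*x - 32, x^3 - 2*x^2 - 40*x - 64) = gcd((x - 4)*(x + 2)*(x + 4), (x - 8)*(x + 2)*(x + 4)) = x^2 + 6*x + 8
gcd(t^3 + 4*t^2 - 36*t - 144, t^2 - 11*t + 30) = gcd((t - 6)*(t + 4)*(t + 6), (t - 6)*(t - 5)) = t - 6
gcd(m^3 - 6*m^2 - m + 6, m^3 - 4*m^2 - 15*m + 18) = m^2 - 7*m + 6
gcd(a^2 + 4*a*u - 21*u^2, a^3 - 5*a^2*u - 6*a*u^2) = 1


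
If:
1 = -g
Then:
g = -1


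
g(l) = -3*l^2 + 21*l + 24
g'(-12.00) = 93.00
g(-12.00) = -660.00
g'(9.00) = -33.00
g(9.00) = -30.00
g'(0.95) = 15.30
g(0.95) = 41.24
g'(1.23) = 13.62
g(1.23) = 45.29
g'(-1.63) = 30.78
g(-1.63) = -18.20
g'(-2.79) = 37.74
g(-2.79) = -57.94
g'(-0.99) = 26.94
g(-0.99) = 0.27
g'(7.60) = -24.60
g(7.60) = 10.32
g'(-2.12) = 33.72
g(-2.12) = -34.00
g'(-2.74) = 37.44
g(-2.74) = -56.06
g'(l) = 21 - 6*l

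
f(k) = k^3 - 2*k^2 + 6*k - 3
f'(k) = 3*k^2 - 4*k + 6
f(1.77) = 6.90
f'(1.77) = 8.32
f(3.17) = 27.78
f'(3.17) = 23.47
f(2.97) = 23.38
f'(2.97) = 20.58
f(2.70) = 18.30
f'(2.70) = 17.07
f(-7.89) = -666.01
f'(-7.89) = 224.32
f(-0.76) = -9.15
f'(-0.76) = 10.77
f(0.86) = 1.32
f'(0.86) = 4.78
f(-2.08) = -33.13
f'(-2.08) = 27.30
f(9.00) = 618.00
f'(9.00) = 213.00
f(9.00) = 618.00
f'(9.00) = 213.00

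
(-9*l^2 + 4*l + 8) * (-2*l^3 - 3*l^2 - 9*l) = 18*l^5 + 19*l^4 + 53*l^3 - 60*l^2 - 72*l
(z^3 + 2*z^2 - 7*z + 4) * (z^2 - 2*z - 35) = z^5 - 46*z^3 - 52*z^2 + 237*z - 140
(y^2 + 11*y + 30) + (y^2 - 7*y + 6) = 2*y^2 + 4*y + 36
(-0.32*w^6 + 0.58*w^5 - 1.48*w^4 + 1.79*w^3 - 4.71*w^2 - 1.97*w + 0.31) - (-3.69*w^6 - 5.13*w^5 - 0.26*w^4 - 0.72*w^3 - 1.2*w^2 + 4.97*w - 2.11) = 3.37*w^6 + 5.71*w^5 - 1.22*w^4 + 2.51*w^3 - 3.51*w^2 - 6.94*w + 2.42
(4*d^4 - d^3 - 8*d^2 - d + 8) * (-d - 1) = -4*d^5 - 3*d^4 + 9*d^3 + 9*d^2 - 7*d - 8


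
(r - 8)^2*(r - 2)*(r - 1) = r^4 - 19*r^3 + 114*r^2 - 224*r + 128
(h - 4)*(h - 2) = h^2 - 6*h + 8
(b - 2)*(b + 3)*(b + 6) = b^3 + 7*b^2 - 36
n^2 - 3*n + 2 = (n - 2)*(n - 1)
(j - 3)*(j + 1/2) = j^2 - 5*j/2 - 3/2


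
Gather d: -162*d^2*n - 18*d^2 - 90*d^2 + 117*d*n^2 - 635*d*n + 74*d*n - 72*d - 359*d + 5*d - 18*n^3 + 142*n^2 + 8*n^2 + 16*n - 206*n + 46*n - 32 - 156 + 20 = d^2*(-162*n - 108) + d*(117*n^2 - 561*n - 426) - 18*n^3 + 150*n^2 - 144*n - 168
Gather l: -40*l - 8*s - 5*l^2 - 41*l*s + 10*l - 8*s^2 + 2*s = -5*l^2 + l*(-41*s - 30) - 8*s^2 - 6*s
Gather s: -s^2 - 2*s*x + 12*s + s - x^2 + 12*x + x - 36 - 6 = -s^2 + s*(13 - 2*x) - x^2 + 13*x - 42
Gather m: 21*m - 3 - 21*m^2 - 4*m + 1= -21*m^2 + 17*m - 2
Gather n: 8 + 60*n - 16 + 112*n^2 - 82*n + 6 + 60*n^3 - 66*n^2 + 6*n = 60*n^3 + 46*n^2 - 16*n - 2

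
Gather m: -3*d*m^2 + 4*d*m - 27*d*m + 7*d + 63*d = -3*d*m^2 - 23*d*m + 70*d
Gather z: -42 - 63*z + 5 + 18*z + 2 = -45*z - 35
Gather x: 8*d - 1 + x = 8*d + x - 1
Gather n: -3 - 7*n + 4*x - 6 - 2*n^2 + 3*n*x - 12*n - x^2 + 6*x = -2*n^2 + n*(3*x - 19) - x^2 + 10*x - 9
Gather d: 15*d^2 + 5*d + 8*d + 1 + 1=15*d^2 + 13*d + 2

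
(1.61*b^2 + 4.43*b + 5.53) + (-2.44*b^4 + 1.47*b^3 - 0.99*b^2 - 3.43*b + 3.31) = -2.44*b^4 + 1.47*b^3 + 0.62*b^2 + 1.0*b + 8.84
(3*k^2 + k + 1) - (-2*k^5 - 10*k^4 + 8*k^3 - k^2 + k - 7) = 2*k^5 + 10*k^4 - 8*k^3 + 4*k^2 + 8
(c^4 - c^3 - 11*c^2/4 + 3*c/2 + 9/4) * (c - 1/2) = c^5 - 3*c^4/2 - 9*c^3/4 + 23*c^2/8 + 3*c/2 - 9/8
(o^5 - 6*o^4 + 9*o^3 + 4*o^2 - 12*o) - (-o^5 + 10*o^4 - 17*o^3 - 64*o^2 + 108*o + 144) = 2*o^5 - 16*o^4 + 26*o^3 + 68*o^2 - 120*o - 144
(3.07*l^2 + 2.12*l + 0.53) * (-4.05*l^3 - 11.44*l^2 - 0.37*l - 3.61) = -12.4335*l^5 - 43.7068*l^4 - 27.5352*l^3 - 17.9303*l^2 - 7.8493*l - 1.9133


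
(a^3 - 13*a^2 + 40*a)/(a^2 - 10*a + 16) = a*(a - 5)/(a - 2)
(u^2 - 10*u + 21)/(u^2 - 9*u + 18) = (u - 7)/(u - 6)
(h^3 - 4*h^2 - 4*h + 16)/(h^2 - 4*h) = h - 4/h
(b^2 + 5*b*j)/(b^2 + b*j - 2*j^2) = b*(b + 5*j)/(b^2 + b*j - 2*j^2)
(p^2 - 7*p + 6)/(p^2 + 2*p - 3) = (p - 6)/(p + 3)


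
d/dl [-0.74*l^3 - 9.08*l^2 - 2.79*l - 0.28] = -2.22*l^2 - 18.16*l - 2.79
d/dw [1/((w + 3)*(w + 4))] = (-2*w - 7)/(w^4 + 14*w^3 + 73*w^2 + 168*w + 144)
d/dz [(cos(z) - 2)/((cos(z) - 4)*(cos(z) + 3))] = (cos(z)^2 - 4*cos(z) + 14)*sin(z)/((cos(z) - 4)^2*(cos(z) + 3)^2)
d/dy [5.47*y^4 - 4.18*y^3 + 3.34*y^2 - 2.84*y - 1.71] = 21.88*y^3 - 12.54*y^2 + 6.68*y - 2.84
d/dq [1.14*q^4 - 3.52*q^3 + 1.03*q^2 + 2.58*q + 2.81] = 4.56*q^3 - 10.56*q^2 + 2.06*q + 2.58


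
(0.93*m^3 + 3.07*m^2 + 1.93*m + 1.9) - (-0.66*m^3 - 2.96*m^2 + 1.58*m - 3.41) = 1.59*m^3 + 6.03*m^2 + 0.35*m + 5.31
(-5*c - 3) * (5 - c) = 5*c^2 - 22*c - 15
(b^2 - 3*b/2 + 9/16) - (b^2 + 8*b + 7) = -19*b/2 - 103/16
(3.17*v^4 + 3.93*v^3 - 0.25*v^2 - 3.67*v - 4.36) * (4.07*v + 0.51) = 12.9019*v^5 + 17.6118*v^4 + 0.9868*v^3 - 15.0644*v^2 - 19.6169*v - 2.2236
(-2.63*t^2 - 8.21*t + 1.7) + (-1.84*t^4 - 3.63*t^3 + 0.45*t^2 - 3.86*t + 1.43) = -1.84*t^4 - 3.63*t^3 - 2.18*t^2 - 12.07*t + 3.13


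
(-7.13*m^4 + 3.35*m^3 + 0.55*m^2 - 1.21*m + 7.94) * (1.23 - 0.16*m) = 1.1408*m^5 - 9.3059*m^4 + 4.0325*m^3 + 0.8701*m^2 - 2.7587*m + 9.7662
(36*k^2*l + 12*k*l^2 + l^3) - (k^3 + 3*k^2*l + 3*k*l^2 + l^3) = -k^3 + 33*k^2*l + 9*k*l^2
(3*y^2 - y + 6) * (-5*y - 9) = -15*y^3 - 22*y^2 - 21*y - 54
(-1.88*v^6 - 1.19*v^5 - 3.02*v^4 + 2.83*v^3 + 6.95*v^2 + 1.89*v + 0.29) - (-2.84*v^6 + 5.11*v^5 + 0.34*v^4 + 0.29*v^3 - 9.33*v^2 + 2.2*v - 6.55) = 0.96*v^6 - 6.3*v^5 - 3.36*v^4 + 2.54*v^3 + 16.28*v^2 - 0.31*v + 6.84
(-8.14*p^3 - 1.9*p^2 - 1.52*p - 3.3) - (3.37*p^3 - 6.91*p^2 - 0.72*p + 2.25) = -11.51*p^3 + 5.01*p^2 - 0.8*p - 5.55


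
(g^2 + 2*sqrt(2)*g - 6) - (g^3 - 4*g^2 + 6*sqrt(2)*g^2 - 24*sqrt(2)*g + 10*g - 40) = -g^3 - 6*sqrt(2)*g^2 + 5*g^2 - 10*g + 26*sqrt(2)*g + 34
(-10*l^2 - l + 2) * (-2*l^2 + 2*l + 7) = 20*l^4 - 18*l^3 - 76*l^2 - 3*l + 14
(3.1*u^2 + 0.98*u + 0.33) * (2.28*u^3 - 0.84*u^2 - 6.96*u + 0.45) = 7.068*u^5 - 0.3696*u^4 - 21.6468*u^3 - 5.703*u^2 - 1.8558*u + 0.1485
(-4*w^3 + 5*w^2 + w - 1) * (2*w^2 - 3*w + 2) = -8*w^5 + 22*w^4 - 21*w^3 + 5*w^2 + 5*w - 2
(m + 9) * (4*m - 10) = 4*m^2 + 26*m - 90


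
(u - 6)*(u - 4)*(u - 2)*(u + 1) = u^4 - 11*u^3 + 32*u^2 - 4*u - 48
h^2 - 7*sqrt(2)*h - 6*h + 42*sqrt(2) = (h - 6)*(h - 7*sqrt(2))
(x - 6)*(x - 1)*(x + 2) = x^3 - 5*x^2 - 8*x + 12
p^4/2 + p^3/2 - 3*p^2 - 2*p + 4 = (p/2 + 1)*(p - 2)*(p - 1)*(p + 2)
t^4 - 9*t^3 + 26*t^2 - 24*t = t*(t - 4)*(t - 3)*(t - 2)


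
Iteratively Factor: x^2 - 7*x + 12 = (x - 4)*(x - 3)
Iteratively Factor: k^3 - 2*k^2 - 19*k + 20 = (k + 4)*(k^2 - 6*k + 5) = (k - 5)*(k + 4)*(k - 1)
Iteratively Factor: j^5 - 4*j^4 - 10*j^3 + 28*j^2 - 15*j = (j - 1)*(j^4 - 3*j^3 - 13*j^2 + 15*j) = (j - 1)^2*(j^3 - 2*j^2 - 15*j) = (j - 1)^2*(j + 3)*(j^2 - 5*j) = (j - 5)*(j - 1)^2*(j + 3)*(j)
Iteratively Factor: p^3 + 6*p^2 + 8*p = (p)*(p^2 + 6*p + 8) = p*(p + 2)*(p + 4)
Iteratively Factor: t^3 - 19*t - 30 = (t + 2)*(t^2 - 2*t - 15) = (t - 5)*(t + 2)*(t + 3)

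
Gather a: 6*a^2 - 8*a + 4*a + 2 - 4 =6*a^2 - 4*a - 2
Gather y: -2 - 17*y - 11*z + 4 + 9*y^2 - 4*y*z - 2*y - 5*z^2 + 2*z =9*y^2 + y*(-4*z - 19) - 5*z^2 - 9*z + 2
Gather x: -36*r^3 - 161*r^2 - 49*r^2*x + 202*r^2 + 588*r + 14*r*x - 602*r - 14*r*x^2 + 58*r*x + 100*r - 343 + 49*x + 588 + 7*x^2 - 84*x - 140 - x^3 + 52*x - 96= -36*r^3 + 41*r^2 + 86*r - x^3 + x^2*(7 - 14*r) + x*(-49*r^2 + 72*r + 17) + 9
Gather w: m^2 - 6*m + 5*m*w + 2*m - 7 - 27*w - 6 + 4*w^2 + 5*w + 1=m^2 - 4*m + 4*w^2 + w*(5*m - 22) - 12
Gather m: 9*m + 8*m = 17*m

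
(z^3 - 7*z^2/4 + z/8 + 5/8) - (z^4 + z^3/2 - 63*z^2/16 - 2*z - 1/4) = -z^4 + z^3/2 + 35*z^2/16 + 17*z/8 + 7/8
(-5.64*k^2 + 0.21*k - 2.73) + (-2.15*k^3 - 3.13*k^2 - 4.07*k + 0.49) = -2.15*k^3 - 8.77*k^2 - 3.86*k - 2.24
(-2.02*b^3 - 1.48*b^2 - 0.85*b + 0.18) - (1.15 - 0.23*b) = -2.02*b^3 - 1.48*b^2 - 0.62*b - 0.97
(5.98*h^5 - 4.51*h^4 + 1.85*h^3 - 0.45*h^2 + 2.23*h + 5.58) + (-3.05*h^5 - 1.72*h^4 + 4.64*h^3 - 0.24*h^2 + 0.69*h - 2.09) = 2.93*h^5 - 6.23*h^4 + 6.49*h^3 - 0.69*h^2 + 2.92*h + 3.49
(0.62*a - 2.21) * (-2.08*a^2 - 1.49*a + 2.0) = -1.2896*a^3 + 3.673*a^2 + 4.5329*a - 4.42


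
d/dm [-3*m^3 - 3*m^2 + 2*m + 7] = -9*m^2 - 6*m + 2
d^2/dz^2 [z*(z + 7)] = 2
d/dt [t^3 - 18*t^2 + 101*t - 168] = 3*t^2 - 36*t + 101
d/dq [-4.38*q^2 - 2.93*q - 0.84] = -8.76*q - 2.93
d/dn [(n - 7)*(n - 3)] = 2*n - 10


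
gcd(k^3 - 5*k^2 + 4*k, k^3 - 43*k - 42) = 1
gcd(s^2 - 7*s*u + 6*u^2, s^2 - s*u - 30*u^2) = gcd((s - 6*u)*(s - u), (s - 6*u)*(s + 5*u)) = s - 6*u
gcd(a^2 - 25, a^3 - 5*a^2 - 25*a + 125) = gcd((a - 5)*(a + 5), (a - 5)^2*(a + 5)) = a^2 - 25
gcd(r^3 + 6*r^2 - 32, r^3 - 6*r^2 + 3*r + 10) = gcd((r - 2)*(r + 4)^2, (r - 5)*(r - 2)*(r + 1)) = r - 2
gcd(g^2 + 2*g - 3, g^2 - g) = g - 1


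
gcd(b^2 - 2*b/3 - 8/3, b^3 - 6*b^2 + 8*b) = b - 2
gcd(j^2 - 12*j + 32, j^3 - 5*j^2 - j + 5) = 1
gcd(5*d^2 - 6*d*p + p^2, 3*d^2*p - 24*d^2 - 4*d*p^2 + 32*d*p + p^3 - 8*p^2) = -d + p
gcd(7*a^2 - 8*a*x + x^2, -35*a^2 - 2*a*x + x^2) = -7*a + x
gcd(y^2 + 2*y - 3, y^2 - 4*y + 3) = y - 1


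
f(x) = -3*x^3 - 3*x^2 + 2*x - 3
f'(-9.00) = -673.00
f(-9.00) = 1923.00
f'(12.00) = -1366.00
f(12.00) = -5595.00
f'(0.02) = 1.88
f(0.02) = -2.96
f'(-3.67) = -97.20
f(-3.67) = 97.55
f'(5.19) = -271.56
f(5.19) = -492.82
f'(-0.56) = 2.54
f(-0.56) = -4.53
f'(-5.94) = -279.91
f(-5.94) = 508.02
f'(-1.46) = -8.42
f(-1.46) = -2.98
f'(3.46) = -126.50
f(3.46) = -156.26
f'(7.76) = -586.52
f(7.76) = -1570.00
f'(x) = -9*x^2 - 6*x + 2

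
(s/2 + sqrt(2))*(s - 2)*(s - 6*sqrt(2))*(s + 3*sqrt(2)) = s^4/2 - s^3 - sqrt(2)*s^3/2 - 24*s^2 + sqrt(2)*s^2 - 36*sqrt(2)*s + 48*s + 72*sqrt(2)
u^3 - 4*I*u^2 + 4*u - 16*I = (u - 4*I)*(u - 2*I)*(u + 2*I)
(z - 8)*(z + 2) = z^2 - 6*z - 16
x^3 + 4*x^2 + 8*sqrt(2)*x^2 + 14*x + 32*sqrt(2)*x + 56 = (x + 4)*(x + sqrt(2))*(x + 7*sqrt(2))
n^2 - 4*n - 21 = (n - 7)*(n + 3)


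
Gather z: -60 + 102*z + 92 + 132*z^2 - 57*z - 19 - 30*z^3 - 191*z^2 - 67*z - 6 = -30*z^3 - 59*z^2 - 22*z + 7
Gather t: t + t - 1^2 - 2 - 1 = 2*t - 4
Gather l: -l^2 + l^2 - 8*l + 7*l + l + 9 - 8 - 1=0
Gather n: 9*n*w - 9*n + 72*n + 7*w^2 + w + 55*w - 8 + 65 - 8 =n*(9*w + 63) + 7*w^2 + 56*w + 49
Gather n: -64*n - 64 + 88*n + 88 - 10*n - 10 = 14*n + 14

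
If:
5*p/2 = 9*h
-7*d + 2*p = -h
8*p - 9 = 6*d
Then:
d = 123/254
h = 105/254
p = 189/127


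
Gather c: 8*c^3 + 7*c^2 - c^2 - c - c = 8*c^3 + 6*c^2 - 2*c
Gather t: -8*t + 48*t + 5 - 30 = 40*t - 25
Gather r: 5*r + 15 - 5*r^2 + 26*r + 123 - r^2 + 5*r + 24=-6*r^2 + 36*r + 162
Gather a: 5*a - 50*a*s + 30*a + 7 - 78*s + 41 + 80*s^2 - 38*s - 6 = a*(35 - 50*s) + 80*s^2 - 116*s + 42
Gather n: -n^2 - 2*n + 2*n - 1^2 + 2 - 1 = -n^2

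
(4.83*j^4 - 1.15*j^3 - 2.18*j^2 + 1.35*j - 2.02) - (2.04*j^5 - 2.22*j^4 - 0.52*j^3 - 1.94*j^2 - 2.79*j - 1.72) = -2.04*j^5 + 7.05*j^4 - 0.63*j^3 - 0.24*j^2 + 4.14*j - 0.3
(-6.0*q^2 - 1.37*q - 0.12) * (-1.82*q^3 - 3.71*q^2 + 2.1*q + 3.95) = 10.92*q^5 + 24.7534*q^4 - 7.2989*q^3 - 26.1318*q^2 - 5.6635*q - 0.474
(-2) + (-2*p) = -2*p - 2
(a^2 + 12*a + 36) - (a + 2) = a^2 + 11*a + 34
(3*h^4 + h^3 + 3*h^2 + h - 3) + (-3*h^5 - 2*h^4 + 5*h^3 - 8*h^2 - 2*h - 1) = -3*h^5 + h^4 + 6*h^3 - 5*h^2 - h - 4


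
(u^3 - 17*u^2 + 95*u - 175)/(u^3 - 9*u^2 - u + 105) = (u - 5)/(u + 3)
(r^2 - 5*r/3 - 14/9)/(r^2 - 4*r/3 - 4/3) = (r - 7/3)/(r - 2)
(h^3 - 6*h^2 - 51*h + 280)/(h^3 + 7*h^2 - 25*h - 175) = (h - 8)/(h + 5)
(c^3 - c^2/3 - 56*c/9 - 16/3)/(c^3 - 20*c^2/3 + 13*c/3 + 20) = (c + 4/3)/(c - 5)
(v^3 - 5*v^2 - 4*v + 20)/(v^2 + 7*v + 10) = (v^2 - 7*v + 10)/(v + 5)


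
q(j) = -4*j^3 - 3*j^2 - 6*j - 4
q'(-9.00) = -924.00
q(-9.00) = 2723.00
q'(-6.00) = -402.00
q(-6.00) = 788.00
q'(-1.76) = -32.61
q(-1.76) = 19.07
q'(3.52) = -175.80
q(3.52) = -236.75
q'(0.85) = -19.77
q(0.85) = -13.72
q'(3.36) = -161.64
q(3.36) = -209.76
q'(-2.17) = -49.49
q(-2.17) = 35.77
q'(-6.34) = -450.31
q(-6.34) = 932.81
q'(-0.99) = -11.82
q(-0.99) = 2.88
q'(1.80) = -55.68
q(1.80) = -47.85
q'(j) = -12*j^2 - 6*j - 6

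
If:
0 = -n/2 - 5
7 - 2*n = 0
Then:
No Solution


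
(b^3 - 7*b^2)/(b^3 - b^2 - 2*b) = b*(7 - b)/(-b^2 + b + 2)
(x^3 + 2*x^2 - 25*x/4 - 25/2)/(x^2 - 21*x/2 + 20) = (x^2 + 9*x/2 + 5)/(x - 8)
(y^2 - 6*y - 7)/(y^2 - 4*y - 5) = (y - 7)/(y - 5)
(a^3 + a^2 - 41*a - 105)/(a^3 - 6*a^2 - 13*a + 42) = (a + 5)/(a - 2)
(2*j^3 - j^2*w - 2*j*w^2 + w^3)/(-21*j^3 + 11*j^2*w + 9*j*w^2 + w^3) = (-2*j^2 - j*w + w^2)/(21*j^2 + 10*j*w + w^2)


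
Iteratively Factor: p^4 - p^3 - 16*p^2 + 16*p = (p - 1)*(p^3 - 16*p) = p*(p - 1)*(p^2 - 16) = p*(p - 1)*(p + 4)*(p - 4)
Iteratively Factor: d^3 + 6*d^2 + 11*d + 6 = (d + 2)*(d^2 + 4*d + 3) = (d + 1)*(d + 2)*(d + 3)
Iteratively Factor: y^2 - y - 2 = (y - 2)*(y + 1)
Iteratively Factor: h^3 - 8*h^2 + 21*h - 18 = (h - 2)*(h^2 - 6*h + 9) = (h - 3)*(h - 2)*(h - 3)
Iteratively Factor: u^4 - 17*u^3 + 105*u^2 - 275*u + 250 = (u - 5)*(u^3 - 12*u^2 + 45*u - 50) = (u - 5)^2*(u^2 - 7*u + 10) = (u - 5)^3*(u - 2)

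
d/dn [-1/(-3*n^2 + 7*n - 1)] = (7 - 6*n)/(3*n^2 - 7*n + 1)^2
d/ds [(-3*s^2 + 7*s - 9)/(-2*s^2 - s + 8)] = (17*s^2 - 84*s + 47)/(4*s^4 + 4*s^3 - 31*s^2 - 16*s + 64)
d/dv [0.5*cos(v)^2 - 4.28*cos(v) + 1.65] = (4.28 - 1.0*cos(v))*sin(v)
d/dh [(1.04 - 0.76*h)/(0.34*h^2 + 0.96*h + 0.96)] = (0.2584*h^2 - 0.7072*h - 1.728)/(0.1156*h^4 + 0.6528*h^3 + 1.5744*h^2 + 1.8432*h + 0.9216)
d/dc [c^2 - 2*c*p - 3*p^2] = 2*c - 2*p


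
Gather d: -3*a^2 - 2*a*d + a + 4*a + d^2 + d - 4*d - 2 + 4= -3*a^2 + 5*a + d^2 + d*(-2*a - 3) + 2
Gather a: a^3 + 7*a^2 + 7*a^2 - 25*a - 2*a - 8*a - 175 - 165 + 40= a^3 + 14*a^2 - 35*a - 300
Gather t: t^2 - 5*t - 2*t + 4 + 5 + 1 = t^2 - 7*t + 10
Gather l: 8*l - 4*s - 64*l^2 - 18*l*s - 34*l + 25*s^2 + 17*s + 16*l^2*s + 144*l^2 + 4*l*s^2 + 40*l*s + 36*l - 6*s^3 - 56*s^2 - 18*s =l^2*(16*s + 80) + l*(4*s^2 + 22*s + 10) - 6*s^3 - 31*s^2 - 5*s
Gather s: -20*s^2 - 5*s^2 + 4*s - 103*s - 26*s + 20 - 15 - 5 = -25*s^2 - 125*s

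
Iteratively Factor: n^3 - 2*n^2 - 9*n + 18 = (n + 3)*(n^2 - 5*n + 6) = (n - 3)*(n + 3)*(n - 2)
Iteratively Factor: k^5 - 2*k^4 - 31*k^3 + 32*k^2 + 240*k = (k + 3)*(k^4 - 5*k^3 - 16*k^2 + 80*k) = (k - 4)*(k + 3)*(k^3 - k^2 - 20*k) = (k - 5)*(k - 4)*(k + 3)*(k^2 + 4*k) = k*(k - 5)*(k - 4)*(k + 3)*(k + 4)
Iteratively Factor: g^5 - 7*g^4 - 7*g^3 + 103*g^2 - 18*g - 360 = (g + 2)*(g^4 - 9*g^3 + 11*g^2 + 81*g - 180) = (g + 2)*(g + 3)*(g^3 - 12*g^2 + 47*g - 60) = (g - 4)*(g + 2)*(g + 3)*(g^2 - 8*g + 15) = (g - 5)*(g - 4)*(g + 2)*(g + 3)*(g - 3)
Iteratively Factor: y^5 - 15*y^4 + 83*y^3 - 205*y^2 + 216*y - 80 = (y - 4)*(y^4 - 11*y^3 + 39*y^2 - 49*y + 20) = (y - 4)*(y - 1)*(y^3 - 10*y^2 + 29*y - 20) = (y - 5)*(y - 4)*(y - 1)*(y^2 - 5*y + 4) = (y - 5)*(y - 4)^2*(y - 1)*(y - 1)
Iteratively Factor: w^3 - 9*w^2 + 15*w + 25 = (w + 1)*(w^2 - 10*w + 25) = (w - 5)*(w + 1)*(w - 5)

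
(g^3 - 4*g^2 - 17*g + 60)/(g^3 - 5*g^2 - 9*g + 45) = (g + 4)/(g + 3)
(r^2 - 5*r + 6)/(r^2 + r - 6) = (r - 3)/(r + 3)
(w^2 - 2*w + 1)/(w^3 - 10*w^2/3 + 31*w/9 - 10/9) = 9*(w - 1)/(9*w^2 - 21*w + 10)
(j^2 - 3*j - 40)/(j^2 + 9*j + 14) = (j^2 - 3*j - 40)/(j^2 + 9*j + 14)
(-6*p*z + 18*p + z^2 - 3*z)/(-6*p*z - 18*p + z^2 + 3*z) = (z - 3)/(z + 3)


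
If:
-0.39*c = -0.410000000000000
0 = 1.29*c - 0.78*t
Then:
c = 1.05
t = 1.74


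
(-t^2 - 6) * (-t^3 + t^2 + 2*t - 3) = t^5 - t^4 + 4*t^3 - 3*t^2 - 12*t + 18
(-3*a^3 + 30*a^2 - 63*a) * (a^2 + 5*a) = -3*a^5 + 15*a^4 + 87*a^3 - 315*a^2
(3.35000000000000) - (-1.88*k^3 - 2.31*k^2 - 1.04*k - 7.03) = 1.88*k^3 + 2.31*k^2 + 1.04*k + 10.38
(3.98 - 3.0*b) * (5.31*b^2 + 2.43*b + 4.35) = -15.93*b^3 + 13.8438*b^2 - 3.3786*b + 17.313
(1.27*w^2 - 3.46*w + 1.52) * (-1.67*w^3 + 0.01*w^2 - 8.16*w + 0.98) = -2.1209*w^5 + 5.7909*w^4 - 12.9362*w^3 + 29.4934*w^2 - 15.794*w + 1.4896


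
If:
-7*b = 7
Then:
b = -1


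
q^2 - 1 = (q - 1)*(q + 1)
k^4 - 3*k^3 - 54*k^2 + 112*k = k*(k - 8)*(k - 2)*(k + 7)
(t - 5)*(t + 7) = t^2 + 2*t - 35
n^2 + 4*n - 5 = (n - 1)*(n + 5)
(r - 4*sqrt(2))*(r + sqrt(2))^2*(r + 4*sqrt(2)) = r^4 + 2*sqrt(2)*r^3 - 30*r^2 - 64*sqrt(2)*r - 64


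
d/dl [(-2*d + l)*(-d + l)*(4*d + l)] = -10*d^2 + 2*d*l + 3*l^2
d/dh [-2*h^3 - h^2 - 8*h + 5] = -6*h^2 - 2*h - 8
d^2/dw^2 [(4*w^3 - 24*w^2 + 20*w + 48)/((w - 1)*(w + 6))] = 48*(11*w^3 - 27*w^2 + 63*w + 51)/(w^6 + 15*w^5 + 57*w^4 - 55*w^3 - 342*w^2 + 540*w - 216)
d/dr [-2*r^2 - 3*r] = -4*r - 3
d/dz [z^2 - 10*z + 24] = 2*z - 10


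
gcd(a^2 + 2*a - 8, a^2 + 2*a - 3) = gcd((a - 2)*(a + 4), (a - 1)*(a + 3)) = 1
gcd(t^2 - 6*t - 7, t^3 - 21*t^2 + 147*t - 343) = t - 7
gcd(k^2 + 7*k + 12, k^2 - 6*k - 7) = 1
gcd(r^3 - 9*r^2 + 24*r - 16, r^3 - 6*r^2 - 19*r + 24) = r - 1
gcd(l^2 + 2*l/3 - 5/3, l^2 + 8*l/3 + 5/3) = l + 5/3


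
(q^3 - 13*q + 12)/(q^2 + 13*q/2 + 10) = 2*(q^2 - 4*q + 3)/(2*q + 5)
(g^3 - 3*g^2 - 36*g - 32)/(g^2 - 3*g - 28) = (g^2 - 7*g - 8)/(g - 7)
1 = 1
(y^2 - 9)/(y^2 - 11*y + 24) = (y + 3)/(y - 8)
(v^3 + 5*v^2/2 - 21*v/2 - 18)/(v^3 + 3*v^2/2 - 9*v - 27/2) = (v + 4)/(v + 3)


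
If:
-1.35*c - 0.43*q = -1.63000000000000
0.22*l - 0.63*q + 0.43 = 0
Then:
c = 1.20740740740741 - 0.318518518518519*q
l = 2.86363636363636*q - 1.95454545454545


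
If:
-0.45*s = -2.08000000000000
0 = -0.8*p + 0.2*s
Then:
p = 1.16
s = 4.62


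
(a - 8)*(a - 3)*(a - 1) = a^3 - 12*a^2 + 35*a - 24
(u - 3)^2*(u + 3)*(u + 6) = u^4 + 3*u^3 - 27*u^2 - 27*u + 162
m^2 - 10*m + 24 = (m - 6)*(m - 4)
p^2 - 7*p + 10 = (p - 5)*(p - 2)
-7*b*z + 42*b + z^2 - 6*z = (-7*b + z)*(z - 6)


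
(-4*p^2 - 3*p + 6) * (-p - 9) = 4*p^3 + 39*p^2 + 21*p - 54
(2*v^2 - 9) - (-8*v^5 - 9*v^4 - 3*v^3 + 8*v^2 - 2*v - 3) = 8*v^5 + 9*v^4 + 3*v^3 - 6*v^2 + 2*v - 6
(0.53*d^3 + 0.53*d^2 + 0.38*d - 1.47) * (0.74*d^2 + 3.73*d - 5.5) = 0.3922*d^5 + 2.3691*d^4 - 0.6569*d^3 - 2.5854*d^2 - 7.5731*d + 8.085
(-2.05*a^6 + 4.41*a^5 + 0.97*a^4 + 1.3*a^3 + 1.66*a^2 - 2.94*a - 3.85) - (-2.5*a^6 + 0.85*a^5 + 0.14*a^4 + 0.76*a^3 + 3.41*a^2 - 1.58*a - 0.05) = 0.45*a^6 + 3.56*a^5 + 0.83*a^4 + 0.54*a^3 - 1.75*a^2 - 1.36*a - 3.8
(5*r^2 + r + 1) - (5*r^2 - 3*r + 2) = 4*r - 1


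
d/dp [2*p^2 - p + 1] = 4*p - 1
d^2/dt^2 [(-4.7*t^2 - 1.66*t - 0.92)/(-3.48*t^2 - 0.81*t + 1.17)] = (5.6843418860808e-14*t^4 + 13.709808*t^3 + 181.668528*t^2 + 56.112912*t + 24.712992)/(42.144192*t^6 + 29.428272*t^5 - 35.65782*t^4 - 19.256535*t^3 + 11.988405*t^2 + 3.326427*t - 1.601613)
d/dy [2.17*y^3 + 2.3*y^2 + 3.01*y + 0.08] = 6.51*y^2 + 4.6*y + 3.01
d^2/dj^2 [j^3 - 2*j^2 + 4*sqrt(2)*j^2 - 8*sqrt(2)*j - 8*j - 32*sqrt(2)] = 6*j - 4 + 8*sqrt(2)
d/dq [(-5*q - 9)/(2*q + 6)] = -3/(q^2 + 6*q + 9)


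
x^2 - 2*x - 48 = (x - 8)*(x + 6)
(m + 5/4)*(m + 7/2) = m^2 + 19*m/4 + 35/8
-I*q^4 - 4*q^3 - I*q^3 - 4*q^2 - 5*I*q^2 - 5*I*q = q*(q - 5*I)*(q + I)*(-I*q - I)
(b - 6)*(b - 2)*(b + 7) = b^3 - b^2 - 44*b + 84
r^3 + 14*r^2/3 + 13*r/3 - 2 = (r - 1/3)*(r + 2)*(r + 3)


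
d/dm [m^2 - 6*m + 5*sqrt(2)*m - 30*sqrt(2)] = 2*m - 6 + 5*sqrt(2)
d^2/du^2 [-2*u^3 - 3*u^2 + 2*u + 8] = -12*u - 6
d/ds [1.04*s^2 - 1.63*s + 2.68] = 2.08*s - 1.63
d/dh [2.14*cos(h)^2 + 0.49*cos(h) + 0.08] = -(4.28*cos(h) + 0.49)*sin(h)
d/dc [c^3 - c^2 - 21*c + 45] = 3*c^2 - 2*c - 21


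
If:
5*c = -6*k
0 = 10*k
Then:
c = 0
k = 0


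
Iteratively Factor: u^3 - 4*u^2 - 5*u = (u + 1)*(u^2 - 5*u) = (u - 5)*(u + 1)*(u)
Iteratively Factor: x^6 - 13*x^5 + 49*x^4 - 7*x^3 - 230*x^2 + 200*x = (x + 2)*(x^5 - 15*x^4 + 79*x^3 - 165*x^2 + 100*x) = (x - 1)*(x + 2)*(x^4 - 14*x^3 + 65*x^2 - 100*x) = (x - 4)*(x - 1)*(x + 2)*(x^3 - 10*x^2 + 25*x) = (x - 5)*(x - 4)*(x - 1)*(x + 2)*(x^2 - 5*x) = x*(x - 5)*(x - 4)*(x - 1)*(x + 2)*(x - 5)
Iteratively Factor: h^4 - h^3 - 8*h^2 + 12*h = (h)*(h^3 - h^2 - 8*h + 12) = h*(h + 3)*(h^2 - 4*h + 4) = h*(h - 2)*(h + 3)*(h - 2)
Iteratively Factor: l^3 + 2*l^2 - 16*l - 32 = (l + 2)*(l^2 - 16) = (l - 4)*(l + 2)*(l + 4)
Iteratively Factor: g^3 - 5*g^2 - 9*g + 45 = (g - 5)*(g^2 - 9) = (g - 5)*(g - 3)*(g + 3)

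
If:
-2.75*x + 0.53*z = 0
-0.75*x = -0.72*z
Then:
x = 0.00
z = 0.00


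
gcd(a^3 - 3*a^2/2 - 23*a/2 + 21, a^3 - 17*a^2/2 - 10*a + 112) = a + 7/2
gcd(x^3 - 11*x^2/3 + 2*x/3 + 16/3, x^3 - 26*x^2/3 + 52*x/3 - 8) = x - 2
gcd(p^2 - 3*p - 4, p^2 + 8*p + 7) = p + 1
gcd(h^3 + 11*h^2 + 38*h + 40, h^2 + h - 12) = h + 4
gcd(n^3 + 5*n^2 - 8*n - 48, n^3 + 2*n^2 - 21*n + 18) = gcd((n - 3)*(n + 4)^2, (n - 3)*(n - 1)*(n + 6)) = n - 3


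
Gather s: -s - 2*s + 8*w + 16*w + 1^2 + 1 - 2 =-3*s + 24*w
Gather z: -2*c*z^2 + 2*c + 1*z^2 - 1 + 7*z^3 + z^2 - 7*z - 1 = 2*c + 7*z^3 + z^2*(2 - 2*c) - 7*z - 2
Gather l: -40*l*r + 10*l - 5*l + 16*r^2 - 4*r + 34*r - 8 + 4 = l*(5 - 40*r) + 16*r^2 + 30*r - 4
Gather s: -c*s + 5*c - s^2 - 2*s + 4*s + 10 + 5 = 5*c - s^2 + s*(2 - c) + 15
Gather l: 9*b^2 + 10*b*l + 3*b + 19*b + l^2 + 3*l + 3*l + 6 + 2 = 9*b^2 + 22*b + l^2 + l*(10*b + 6) + 8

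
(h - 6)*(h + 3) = h^2 - 3*h - 18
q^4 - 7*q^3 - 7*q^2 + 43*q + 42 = (q - 7)*(q - 3)*(q + 1)*(q + 2)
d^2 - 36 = (d - 6)*(d + 6)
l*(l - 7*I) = l^2 - 7*I*l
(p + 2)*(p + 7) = p^2 + 9*p + 14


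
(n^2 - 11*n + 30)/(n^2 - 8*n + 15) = (n - 6)/(n - 3)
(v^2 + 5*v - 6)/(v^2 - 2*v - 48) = (v - 1)/(v - 8)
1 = 1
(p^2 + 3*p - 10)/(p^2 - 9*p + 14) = (p + 5)/(p - 7)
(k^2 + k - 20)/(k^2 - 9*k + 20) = (k + 5)/(k - 5)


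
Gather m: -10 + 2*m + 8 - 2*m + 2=0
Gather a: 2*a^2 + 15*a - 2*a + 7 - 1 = 2*a^2 + 13*a + 6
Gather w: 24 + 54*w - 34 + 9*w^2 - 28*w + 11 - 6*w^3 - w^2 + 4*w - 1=-6*w^3 + 8*w^2 + 30*w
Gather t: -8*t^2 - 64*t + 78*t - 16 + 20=-8*t^2 + 14*t + 4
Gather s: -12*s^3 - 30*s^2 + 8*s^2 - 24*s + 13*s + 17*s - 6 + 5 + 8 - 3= -12*s^3 - 22*s^2 + 6*s + 4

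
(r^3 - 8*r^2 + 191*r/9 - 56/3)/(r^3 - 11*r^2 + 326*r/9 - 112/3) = (r - 3)/(r - 6)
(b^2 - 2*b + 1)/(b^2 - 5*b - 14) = (-b^2 + 2*b - 1)/(-b^2 + 5*b + 14)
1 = 1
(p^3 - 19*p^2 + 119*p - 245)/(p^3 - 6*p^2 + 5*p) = (p^2 - 14*p + 49)/(p*(p - 1))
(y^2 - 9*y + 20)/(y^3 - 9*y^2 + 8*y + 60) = (y - 4)/(y^2 - 4*y - 12)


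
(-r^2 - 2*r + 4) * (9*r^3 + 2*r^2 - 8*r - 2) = -9*r^5 - 20*r^4 + 40*r^3 + 26*r^2 - 28*r - 8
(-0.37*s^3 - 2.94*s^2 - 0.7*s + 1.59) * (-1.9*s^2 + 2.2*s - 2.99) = 0.703*s^5 + 4.772*s^4 - 4.0317*s^3 + 4.2296*s^2 + 5.591*s - 4.7541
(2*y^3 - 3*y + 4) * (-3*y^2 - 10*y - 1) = -6*y^5 - 20*y^4 + 7*y^3 + 18*y^2 - 37*y - 4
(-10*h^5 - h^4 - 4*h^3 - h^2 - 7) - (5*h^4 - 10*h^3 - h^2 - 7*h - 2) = -10*h^5 - 6*h^4 + 6*h^3 + 7*h - 5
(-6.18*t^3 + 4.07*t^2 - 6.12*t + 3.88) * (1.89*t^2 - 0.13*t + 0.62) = -11.6802*t^5 + 8.4957*t^4 - 15.9275*t^3 + 10.6522*t^2 - 4.2988*t + 2.4056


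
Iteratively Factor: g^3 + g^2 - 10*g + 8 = (g + 4)*(g^2 - 3*g + 2) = (g - 2)*(g + 4)*(g - 1)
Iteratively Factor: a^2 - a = (a - 1)*(a)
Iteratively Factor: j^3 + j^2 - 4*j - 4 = (j - 2)*(j^2 + 3*j + 2) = (j - 2)*(j + 1)*(j + 2)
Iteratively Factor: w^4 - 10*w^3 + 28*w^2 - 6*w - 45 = (w - 3)*(w^3 - 7*w^2 + 7*w + 15) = (w - 5)*(w - 3)*(w^2 - 2*w - 3) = (w - 5)*(w - 3)^2*(w + 1)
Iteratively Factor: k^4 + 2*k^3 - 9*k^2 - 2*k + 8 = (k + 4)*(k^3 - 2*k^2 - k + 2) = (k - 2)*(k + 4)*(k^2 - 1) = (k - 2)*(k - 1)*(k + 4)*(k + 1)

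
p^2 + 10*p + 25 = (p + 5)^2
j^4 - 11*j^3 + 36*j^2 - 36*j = j*(j - 6)*(j - 3)*(j - 2)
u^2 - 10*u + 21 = (u - 7)*(u - 3)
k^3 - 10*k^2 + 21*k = k*(k - 7)*(k - 3)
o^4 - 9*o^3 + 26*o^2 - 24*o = o*(o - 4)*(o - 3)*(o - 2)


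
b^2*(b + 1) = b^3 + b^2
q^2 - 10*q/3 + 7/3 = (q - 7/3)*(q - 1)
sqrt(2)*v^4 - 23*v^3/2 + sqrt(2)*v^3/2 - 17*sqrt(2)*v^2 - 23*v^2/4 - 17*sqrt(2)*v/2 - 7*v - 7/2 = (v + 1/2)*(v - 7*sqrt(2))*(v + sqrt(2))*(sqrt(2)*v + 1/2)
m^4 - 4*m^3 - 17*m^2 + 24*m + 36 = (m - 6)*(m - 2)*(m + 1)*(m + 3)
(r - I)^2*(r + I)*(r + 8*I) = r^4 + 7*I*r^3 + 9*r^2 + 7*I*r + 8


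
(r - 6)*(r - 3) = r^2 - 9*r + 18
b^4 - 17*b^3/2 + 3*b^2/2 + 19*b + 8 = (b - 8)*(b - 2)*(sqrt(2)*b/2 + sqrt(2)/2)*(sqrt(2)*b + sqrt(2)/2)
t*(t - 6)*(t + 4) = t^3 - 2*t^2 - 24*t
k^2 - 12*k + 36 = (k - 6)^2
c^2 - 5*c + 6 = (c - 3)*(c - 2)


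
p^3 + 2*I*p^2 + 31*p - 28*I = (p - 4*I)*(p - I)*(p + 7*I)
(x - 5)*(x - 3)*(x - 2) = x^3 - 10*x^2 + 31*x - 30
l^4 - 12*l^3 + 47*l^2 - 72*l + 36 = (l - 6)*(l - 3)*(l - 2)*(l - 1)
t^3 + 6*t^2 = t^2*(t + 6)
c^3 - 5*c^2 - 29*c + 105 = (c - 7)*(c - 3)*(c + 5)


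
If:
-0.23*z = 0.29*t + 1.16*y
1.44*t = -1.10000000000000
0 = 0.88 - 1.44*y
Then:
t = -0.76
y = 0.61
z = -2.12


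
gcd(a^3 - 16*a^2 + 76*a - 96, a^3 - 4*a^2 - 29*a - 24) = a - 8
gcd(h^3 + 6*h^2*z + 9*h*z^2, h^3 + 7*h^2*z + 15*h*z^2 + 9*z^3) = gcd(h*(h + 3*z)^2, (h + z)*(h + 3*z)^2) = h^2 + 6*h*z + 9*z^2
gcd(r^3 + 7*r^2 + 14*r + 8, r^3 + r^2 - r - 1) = r + 1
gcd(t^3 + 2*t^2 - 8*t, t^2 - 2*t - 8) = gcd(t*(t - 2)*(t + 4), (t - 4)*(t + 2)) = 1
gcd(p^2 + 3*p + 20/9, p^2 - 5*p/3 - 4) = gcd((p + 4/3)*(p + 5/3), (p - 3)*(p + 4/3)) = p + 4/3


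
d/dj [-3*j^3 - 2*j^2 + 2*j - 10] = -9*j^2 - 4*j + 2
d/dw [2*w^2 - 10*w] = 4*w - 10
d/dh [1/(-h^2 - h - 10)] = (2*h + 1)/(h^2 + h + 10)^2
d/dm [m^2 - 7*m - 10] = 2*m - 7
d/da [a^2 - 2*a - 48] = 2*a - 2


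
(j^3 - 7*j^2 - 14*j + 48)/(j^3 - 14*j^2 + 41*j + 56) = (j^2 + j - 6)/(j^2 - 6*j - 7)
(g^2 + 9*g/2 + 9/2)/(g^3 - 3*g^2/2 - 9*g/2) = (g + 3)/(g*(g - 3))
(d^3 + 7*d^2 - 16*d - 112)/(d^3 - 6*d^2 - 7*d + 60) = (d^2 + 11*d + 28)/(d^2 - 2*d - 15)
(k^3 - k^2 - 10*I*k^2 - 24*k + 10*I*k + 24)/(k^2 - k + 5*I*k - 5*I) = (k^2 - 10*I*k - 24)/(k + 5*I)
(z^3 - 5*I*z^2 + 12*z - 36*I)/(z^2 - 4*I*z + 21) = (z^2 - 8*I*z - 12)/(z - 7*I)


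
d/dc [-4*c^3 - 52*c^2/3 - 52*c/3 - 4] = -12*c^2 - 104*c/3 - 52/3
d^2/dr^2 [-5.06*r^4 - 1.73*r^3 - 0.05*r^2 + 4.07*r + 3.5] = -60.72*r^2 - 10.38*r - 0.1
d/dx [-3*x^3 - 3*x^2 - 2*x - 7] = -9*x^2 - 6*x - 2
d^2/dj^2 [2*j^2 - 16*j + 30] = 4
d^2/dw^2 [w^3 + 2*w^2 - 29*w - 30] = 6*w + 4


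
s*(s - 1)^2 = s^3 - 2*s^2 + s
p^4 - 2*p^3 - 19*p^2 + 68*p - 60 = (p - 3)*(p - 2)^2*(p + 5)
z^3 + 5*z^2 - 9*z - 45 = (z - 3)*(z + 3)*(z + 5)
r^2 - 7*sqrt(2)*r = r*(r - 7*sqrt(2))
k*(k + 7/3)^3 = k^4 + 7*k^3 + 49*k^2/3 + 343*k/27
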